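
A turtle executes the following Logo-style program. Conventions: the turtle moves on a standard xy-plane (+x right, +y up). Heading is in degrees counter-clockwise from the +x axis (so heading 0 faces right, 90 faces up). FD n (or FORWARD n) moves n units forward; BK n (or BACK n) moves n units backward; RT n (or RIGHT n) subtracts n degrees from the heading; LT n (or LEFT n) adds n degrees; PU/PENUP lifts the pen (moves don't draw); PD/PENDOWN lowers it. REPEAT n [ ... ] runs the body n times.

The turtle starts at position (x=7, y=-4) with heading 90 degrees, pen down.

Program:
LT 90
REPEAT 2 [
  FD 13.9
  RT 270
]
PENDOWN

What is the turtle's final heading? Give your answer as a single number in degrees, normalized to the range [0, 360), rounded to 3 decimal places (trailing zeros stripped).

Answer: 0

Derivation:
Executing turtle program step by step:
Start: pos=(7,-4), heading=90, pen down
LT 90: heading 90 -> 180
REPEAT 2 [
  -- iteration 1/2 --
  FD 13.9: (7,-4) -> (-6.9,-4) [heading=180, draw]
  RT 270: heading 180 -> 270
  -- iteration 2/2 --
  FD 13.9: (-6.9,-4) -> (-6.9,-17.9) [heading=270, draw]
  RT 270: heading 270 -> 0
]
PD: pen down
Final: pos=(-6.9,-17.9), heading=0, 2 segment(s) drawn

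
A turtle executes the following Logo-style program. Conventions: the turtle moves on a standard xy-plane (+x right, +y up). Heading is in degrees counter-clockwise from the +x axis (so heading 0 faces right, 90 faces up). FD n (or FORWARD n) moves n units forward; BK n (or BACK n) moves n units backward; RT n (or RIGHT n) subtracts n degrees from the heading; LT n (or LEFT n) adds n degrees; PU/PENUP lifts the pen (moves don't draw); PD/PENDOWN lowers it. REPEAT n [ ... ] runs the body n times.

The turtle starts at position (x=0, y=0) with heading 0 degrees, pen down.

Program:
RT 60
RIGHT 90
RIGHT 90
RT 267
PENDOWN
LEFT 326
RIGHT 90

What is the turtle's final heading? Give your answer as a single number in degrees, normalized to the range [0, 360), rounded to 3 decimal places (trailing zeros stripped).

Executing turtle program step by step:
Start: pos=(0,0), heading=0, pen down
RT 60: heading 0 -> 300
RT 90: heading 300 -> 210
RT 90: heading 210 -> 120
RT 267: heading 120 -> 213
PD: pen down
LT 326: heading 213 -> 179
RT 90: heading 179 -> 89
Final: pos=(0,0), heading=89, 0 segment(s) drawn

Answer: 89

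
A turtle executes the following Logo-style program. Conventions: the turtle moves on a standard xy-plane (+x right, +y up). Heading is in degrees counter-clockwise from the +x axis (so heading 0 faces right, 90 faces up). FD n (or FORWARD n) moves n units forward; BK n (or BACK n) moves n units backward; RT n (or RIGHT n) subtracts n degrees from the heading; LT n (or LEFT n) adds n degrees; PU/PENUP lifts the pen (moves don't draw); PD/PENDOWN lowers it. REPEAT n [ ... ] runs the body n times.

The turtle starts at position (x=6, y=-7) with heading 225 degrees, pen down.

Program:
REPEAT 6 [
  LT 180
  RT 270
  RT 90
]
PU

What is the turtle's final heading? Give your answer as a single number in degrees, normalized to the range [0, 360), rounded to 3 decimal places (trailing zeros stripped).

Executing turtle program step by step:
Start: pos=(6,-7), heading=225, pen down
REPEAT 6 [
  -- iteration 1/6 --
  LT 180: heading 225 -> 45
  RT 270: heading 45 -> 135
  RT 90: heading 135 -> 45
  -- iteration 2/6 --
  LT 180: heading 45 -> 225
  RT 270: heading 225 -> 315
  RT 90: heading 315 -> 225
  -- iteration 3/6 --
  LT 180: heading 225 -> 45
  RT 270: heading 45 -> 135
  RT 90: heading 135 -> 45
  -- iteration 4/6 --
  LT 180: heading 45 -> 225
  RT 270: heading 225 -> 315
  RT 90: heading 315 -> 225
  -- iteration 5/6 --
  LT 180: heading 225 -> 45
  RT 270: heading 45 -> 135
  RT 90: heading 135 -> 45
  -- iteration 6/6 --
  LT 180: heading 45 -> 225
  RT 270: heading 225 -> 315
  RT 90: heading 315 -> 225
]
PU: pen up
Final: pos=(6,-7), heading=225, 0 segment(s) drawn

Answer: 225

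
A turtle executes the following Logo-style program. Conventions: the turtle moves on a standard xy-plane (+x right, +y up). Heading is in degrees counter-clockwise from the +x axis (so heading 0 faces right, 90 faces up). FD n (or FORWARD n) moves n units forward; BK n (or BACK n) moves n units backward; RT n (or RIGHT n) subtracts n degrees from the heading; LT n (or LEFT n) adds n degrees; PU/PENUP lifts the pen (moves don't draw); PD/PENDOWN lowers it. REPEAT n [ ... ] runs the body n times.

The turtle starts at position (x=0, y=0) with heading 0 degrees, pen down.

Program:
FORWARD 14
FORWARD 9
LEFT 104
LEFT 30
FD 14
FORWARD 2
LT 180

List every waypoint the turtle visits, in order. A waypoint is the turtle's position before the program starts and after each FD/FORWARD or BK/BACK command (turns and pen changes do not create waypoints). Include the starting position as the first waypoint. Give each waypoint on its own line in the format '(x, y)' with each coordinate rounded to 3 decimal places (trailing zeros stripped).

Executing turtle program step by step:
Start: pos=(0,0), heading=0, pen down
FD 14: (0,0) -> (14,0) [heading=0, draw]
FD 9: (14,0) -> (23,0) [heading=0, draw]
LT 104: heading 0 -> 104
LT 30: heading 104 -> 134
FD 14: (23,0) -> (13.275,10.071) [heading=134, draw]
FD 2: (13.275,10.071) -> (11.885,11.509) [heading=134, draw]
LT 180: heading 134 -> 314
Final: pos=(11.885,11.509), heading=314, 4 segment(s) drawn
Waypoints (5 total):
(0, 0)
(14, 0)
(23, 0)
(13.275, 10.071)
(11.885, 11.509)

Answer: (0, 0)
(14, 0)
(23, 0)
(13.275, 10.071)
(11.885, 11.509)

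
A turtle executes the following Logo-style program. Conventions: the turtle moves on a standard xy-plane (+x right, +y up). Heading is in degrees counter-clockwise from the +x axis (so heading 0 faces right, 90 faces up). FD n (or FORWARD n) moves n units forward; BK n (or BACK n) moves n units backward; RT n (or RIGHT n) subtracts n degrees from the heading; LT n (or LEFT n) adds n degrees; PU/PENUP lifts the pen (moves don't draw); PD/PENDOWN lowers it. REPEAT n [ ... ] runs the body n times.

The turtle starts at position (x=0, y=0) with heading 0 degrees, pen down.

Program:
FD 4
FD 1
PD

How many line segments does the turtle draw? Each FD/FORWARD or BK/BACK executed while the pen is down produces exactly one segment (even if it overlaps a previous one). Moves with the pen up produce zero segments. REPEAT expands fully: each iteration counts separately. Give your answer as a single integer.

Executing turtle program step by step:
Start: pos=(0,0), heading=0, pen down
FD 4: (0,0) -> (4,0) [heading=0, draw]
FD 1: (4,0) -> (5,0) [heading=0, draw]
PD: pen down
Final: pos=(5,0), heading=0, 2 segment(s) drawn
Segments drawn: 2

Answer: 2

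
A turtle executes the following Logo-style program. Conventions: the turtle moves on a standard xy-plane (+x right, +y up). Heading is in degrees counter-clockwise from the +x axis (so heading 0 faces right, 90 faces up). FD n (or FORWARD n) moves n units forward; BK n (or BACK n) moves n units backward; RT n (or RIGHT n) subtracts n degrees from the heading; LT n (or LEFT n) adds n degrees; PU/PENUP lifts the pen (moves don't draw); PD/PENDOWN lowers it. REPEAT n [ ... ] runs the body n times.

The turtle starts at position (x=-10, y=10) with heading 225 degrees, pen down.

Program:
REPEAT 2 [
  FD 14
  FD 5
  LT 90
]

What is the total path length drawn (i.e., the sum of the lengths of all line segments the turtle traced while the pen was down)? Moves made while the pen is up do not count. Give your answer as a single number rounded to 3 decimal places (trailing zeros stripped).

Executing turtle program step by step:
Start: pos=(-10,10), heading=225, pen down
REPEAT 2 [
  -- iteration 1/2 --
  FD 14: (-10,10) -> (-19.899,0.101) [heading=225, draw]
  FD 5: (-19.899,0.101) -> (-23.435,-3.435) [heading=225, draw]
  LT 90: heading 225 -> 315
  -- iteration 2/2 --
  FD 14: (-23.435,-3.435) -> (-13.536,-13.335) [heading=315, draw]
  FD 5: (-13.536,-13.335) -> (-10,-16.87) [heading=315, draw]
  LT 90: heading 315 -> 45
]
Final: pos=(-10,-16.87), heading=45, 4 segment(s) drawn

Segment lengths:
  seg 1: (-10,10) -> (-19.899,0.101), length = 14
  seg 2: (-19.899,0.101) -> (-23.435,-3.435), length = 5
  seg 3: (-23.435,-3.435) -> (-13.536,-13.335), length = 14
  seg 4: (-13.536,-13.335) -> (-10,-16.87), length = 5
Total = 38

Answer: 38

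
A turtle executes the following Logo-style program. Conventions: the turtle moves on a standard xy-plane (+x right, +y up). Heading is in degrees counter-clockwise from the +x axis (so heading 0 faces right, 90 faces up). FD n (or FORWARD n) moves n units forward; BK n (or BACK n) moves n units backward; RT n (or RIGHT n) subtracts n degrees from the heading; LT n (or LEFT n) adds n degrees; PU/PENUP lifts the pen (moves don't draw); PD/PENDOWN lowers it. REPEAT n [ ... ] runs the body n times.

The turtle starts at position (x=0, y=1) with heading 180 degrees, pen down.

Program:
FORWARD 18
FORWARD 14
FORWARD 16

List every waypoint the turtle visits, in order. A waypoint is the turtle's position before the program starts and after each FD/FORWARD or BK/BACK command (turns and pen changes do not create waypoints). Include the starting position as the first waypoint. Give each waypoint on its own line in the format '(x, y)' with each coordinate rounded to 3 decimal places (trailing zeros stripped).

Answer: (0, 1)
(-18, 1)
(-32, 1)
(-48, 1)

Derivation:
Executing turtle program step by step:
Start: pos=(0,1), heading=180, pen down
FD 18: (0,1) -> (-18,1) [heading=180, draw]
FD 14: (-18,1) -> (-32,1) [heading=180, draw]
FD 16: (-32,1) -> (-48,1) [heading=180, draw]
Final: pos=(-48,1), heading=180, 3 segment(s) drawn
Waypoints (4 total):
(0, 1)
(-18, 1)
(-32, 1)
(-48, 1)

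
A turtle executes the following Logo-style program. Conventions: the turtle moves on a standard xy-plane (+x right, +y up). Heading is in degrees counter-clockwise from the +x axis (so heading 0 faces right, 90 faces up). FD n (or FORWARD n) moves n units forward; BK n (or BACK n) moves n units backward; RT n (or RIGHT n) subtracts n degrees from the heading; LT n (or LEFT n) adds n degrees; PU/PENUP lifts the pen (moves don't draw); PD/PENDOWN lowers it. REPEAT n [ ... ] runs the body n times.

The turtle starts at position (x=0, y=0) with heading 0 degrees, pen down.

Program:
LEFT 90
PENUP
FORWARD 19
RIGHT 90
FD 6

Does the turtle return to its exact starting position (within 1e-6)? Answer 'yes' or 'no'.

Executing turtle program step by step:
Start: pos=(0,0), heading=0, pen down
LT 90: heading 0 -> 90
PU: pen up
FD 19: (0,0) -> (0,19) [heading=90, move]
RT 90: heading 90 -> 0
FD 6: (0,19) -> (6,19) [heading=0, move]
Final: pos=(6,19), heading=0, 0 segment(s) drawn

Start position: (0, 0)
Final position: (6, 19)
Distance = 19.925; >= 1e-6 -> NOT closed

Answer: no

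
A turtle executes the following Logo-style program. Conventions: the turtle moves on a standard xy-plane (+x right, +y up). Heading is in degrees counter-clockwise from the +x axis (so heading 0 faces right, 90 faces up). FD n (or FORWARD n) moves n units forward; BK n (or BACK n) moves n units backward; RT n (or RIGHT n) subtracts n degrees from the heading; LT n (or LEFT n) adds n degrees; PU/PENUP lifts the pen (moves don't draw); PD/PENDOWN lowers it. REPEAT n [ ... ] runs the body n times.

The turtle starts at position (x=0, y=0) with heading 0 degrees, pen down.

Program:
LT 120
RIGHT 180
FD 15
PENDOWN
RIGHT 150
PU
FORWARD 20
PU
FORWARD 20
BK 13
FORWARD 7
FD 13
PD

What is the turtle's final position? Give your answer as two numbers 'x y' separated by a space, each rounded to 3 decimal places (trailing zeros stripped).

Answer: -33.203 10.51

Derivation:
Executing turtle program step by step:
Start: pos=(0,0), heading=0, pen down
LT 120: heading 0 -> 120
RT 180: heading 120 -> 300
FD 15: (0,0) -> (7.5,-12.99) [heading=300, draw]
PD: pen down
RT 150: heading 300 -> 150
PU: pen up
FD 20: (7.5,-12.99) -> (-9.821,-2.99) [heading=150, move]
PU: pen up
FD 20: (-9.821,-2.99) -> (-27.141,7.01) [heading=150, move]
BK 13: (-27.141,7.01) -> (-15.883,0.51) [heading=150, move]
FD 7: (-15.883,0.51) -> (-21.945,4.01) [heading=150, move]
FD 13: (-21.945,4.01) -> (-33.203,10.51) [heading=150, move]
PD: pen down
Final: pos=(-33.203,10.51), heading=150, 1 segment(s) drawn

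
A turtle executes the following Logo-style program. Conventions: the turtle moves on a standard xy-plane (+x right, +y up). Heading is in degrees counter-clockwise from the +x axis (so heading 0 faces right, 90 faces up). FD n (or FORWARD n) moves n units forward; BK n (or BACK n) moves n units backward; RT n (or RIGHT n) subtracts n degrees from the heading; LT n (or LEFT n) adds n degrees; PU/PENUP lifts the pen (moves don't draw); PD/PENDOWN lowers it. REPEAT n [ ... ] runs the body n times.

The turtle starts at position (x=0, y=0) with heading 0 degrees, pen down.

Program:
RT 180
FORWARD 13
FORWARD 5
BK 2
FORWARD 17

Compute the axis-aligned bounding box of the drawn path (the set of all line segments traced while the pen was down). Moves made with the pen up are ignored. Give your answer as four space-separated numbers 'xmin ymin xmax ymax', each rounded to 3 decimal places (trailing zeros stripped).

Answer: -33 0 0 0

Derivation:
Executing turtle program step by step:
Start: pos=(0,0), heading=0, pen down
RT 180: heading 0 -> 180
FD 13: (0,0) -> (-13,0) [heading=180, draw]
FD 5: (-13,0) -> (-18,0) [heading=180, draw]
BK 2: (-18,0) -> (-16,0) [heading=180, draw]
FD 17: (-16,0) -> (-33,0) [heading=180, draw]
Final: pos=(-33,0), heading=180, 4 segment(s) drawn

Segment endpoints: x in {-33, -18, -16, -13, 0}, y in {0, 0, 0, 0, 0}
xmin=-33, ymin=0, xmax=0, ymax=0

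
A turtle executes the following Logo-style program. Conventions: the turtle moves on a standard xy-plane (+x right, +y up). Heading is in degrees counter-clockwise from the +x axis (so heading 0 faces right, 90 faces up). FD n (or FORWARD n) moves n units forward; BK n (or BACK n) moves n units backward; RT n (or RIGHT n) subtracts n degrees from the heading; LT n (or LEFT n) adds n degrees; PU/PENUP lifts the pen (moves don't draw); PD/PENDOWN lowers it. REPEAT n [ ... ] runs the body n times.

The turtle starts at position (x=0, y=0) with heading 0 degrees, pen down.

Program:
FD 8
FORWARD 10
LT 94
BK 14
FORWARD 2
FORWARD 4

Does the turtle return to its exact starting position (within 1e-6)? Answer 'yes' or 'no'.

Executing turtle program step by step:
Start: pos=(0,0), heading=0, pen down
FD 8: (0,0) -> (8,0) [heading=0, draw]
FD 10: (8,0) -> (18,0) [heading=0, draw]
LT 94: heading 0 -> 94
BK 14: (18,0) -> (18.977,-13.966) [heading=94, draw]
FD 2: (18.977,-13.966) -> (18.837,-11.971) [heading=94, draw]
FD 4: (18.837,-11.971) -> (18.558,-7.981) [heading=94, draw]
Final: pos=(18.558,-7.981), heading=94, 5 segment(s) drawn

Start position: (0, 0)
Final position: (18.558, -7.981)
Distance = 20.201; >= 1e-6 -> NOT closed

Answer: no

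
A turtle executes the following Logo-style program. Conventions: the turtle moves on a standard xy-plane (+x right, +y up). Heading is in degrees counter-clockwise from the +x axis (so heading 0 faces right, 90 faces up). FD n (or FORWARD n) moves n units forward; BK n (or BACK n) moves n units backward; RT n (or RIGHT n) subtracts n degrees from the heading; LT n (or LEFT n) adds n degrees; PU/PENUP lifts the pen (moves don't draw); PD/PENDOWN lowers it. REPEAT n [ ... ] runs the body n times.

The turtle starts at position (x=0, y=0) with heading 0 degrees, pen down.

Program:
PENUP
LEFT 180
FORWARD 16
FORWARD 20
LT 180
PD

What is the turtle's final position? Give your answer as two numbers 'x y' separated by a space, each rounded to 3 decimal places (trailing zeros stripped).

Executing turtle program step by step:
Start: pos=(0,0), heading=0, pen down
PU: pen up
LT 180: heading 0 -> 180
FD 16: (0,0) -> (-16,0) [heading=180, move]
FD 20: (-16,0) -> (-36,0) [heading=180, move]
LT 180: heading 180 -> 0
PD: pen down
Final: pos=(-36,0), heading=0, 0 segment(s) drawn

Answer: -36 0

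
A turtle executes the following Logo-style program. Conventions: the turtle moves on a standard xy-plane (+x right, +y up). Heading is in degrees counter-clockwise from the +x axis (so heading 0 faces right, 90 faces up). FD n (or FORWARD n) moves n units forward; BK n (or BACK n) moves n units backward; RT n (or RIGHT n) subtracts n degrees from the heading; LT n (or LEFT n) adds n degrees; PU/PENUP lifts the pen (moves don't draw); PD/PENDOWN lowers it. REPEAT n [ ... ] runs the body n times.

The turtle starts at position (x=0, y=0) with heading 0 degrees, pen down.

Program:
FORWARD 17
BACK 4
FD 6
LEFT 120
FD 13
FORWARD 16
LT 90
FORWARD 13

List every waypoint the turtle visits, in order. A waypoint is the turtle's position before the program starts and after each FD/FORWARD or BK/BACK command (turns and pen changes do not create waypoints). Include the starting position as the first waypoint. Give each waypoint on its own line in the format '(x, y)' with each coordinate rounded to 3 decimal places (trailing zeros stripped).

Answer: (0, 0)
(17, 0)
(13, 0)
(19, 0)
(12.5, 11.258)
(4.5, 25.115)
(-6.758, 18.615)

Derivation:
Executing turtle program step by step:
Start: pos=(0,0), heading=0, pen down
FD 17: (0,0) -> (17,0) [heading=0, draw]
BK 4: (17,0) -> (13,0) [heading=0, draw]
FD 6: (13,0) -> (19,0) [heading=0, draw]
LT 120: heading 0 -> 120
FD 13: (19,0) -> (12.5,11.258) [heading=120, draw]
FD 16: (12.5,11.258) -> (4.5,25.115) [heading=120, draw]
LT 90: heading 120 -> 210
FD 13: (4.5,25.115) -> (-6.758,18.615) [heading=210, draw]
Final: pos=(-6.758,18.615), heading=210, 6 segment(s) drawn
Waypoints (7 total):
(0, 0)
(17, 0)
(13, 0)
(19, 0)
(12.5, 11.258)
(4.5, 25.115)
(-6.758, 18.615)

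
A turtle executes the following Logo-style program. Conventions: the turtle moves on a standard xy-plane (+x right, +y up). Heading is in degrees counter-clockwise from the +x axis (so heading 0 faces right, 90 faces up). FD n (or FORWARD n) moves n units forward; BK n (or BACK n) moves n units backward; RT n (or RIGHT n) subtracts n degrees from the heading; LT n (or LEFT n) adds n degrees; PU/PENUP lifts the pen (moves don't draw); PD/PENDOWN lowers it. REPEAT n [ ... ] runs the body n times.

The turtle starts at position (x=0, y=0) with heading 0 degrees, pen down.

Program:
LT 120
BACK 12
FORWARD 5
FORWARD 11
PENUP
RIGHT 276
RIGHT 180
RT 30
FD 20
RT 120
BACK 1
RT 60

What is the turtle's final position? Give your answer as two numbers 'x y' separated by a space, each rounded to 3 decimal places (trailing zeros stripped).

Executing turtle program step by step:
Start: pos=(0,0), heading=0, pen down
LT 120: heading 0 -> 120
BK 12: (0,0) -> (6,-10.392) [heading=120, draw]
FD 5: (6,-10.392) -> (3.5,-6.062) [heading=120, draw]
FD 11: (3.5,-6.062) -> (-2,3.464) [heading=120, draw]
PU: pen up
RT 276: heading 120 -> 204
RT 180: heading 204 -> 24
RT 30: heading 24 -> 354
FD 20: (-2,3.464) -> (17.89,1.374) [heading=354, move]
RT 120: heading 354 -> 234
BK 1: (17.89,1.374) -> (18.478,2.183) [heading=234, move]
RT 60: heading 234 -> 174
Final: pos=(18.478,2.183), heading=174, 3 segment(s) drawn

Answer: 18.478 2.183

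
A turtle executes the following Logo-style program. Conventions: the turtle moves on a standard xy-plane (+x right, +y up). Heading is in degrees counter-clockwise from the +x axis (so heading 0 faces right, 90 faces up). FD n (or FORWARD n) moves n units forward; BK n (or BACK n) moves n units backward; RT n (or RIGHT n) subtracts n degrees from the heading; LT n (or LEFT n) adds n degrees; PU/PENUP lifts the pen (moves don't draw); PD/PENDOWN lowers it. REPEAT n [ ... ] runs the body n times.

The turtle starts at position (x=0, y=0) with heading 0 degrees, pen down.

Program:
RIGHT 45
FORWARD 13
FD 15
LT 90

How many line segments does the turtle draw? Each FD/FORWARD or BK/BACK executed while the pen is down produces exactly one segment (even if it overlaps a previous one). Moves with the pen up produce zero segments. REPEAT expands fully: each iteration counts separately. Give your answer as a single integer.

Executing turtle program step by step:
Start: pos=(0,0), heading=0, pen down
RT 45: heading 0 -> 315
FD 13: (0,0) -> (9.192,-9.192) [heading=315, draw]
FD 15: (9.192,-9.192) -> (19.799,-19.799) [heading=315, draw]
LT 90: heading 315 -> 45
Final: pos=(19.799,-19.799), heading=45, 2 segment(s) drawn
Segments drawn: 2

Answer: 2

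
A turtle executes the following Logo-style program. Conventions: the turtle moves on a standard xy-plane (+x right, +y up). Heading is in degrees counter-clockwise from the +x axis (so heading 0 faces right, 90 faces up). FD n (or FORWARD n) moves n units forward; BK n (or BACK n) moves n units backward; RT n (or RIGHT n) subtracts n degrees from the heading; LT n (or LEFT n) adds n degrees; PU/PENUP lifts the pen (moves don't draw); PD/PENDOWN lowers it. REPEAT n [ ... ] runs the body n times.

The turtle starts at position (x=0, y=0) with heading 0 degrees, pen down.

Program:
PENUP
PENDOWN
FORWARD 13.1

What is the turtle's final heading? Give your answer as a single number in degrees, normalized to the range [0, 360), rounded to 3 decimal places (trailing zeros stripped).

Answer: 0

Derivation:
Executing turtle program step by step:
Start: pos=(0,0), heading=0, pen down
PU: pen up
PD: pen down
FD 13.1: (0,0) -> (13.1,0) [heading=0, draw]
Final: pos=(13.1,0), heading=0, 1 segment(s) drawn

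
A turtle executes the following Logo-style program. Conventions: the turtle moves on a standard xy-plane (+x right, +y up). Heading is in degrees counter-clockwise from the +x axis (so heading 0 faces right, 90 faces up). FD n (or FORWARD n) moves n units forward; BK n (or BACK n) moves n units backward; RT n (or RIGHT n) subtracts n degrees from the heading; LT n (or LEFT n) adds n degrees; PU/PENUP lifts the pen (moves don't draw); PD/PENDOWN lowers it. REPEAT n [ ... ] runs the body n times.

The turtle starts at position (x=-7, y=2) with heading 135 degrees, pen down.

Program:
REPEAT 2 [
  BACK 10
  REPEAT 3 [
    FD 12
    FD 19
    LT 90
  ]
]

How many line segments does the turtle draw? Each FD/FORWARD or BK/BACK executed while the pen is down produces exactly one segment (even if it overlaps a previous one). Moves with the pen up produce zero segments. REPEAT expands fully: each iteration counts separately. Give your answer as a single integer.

Answer: 14

Derivation:
Executing turtle program step by step:
Start: pos=(-7,2), heading=135, pen down
REPEAT 2 [
  -- iteration 1/2 --
  BK 10: (-7,2) -> (0.071,-5.071) [heading=135, draw]
  REPEAT 3 [
    -- iteration 1/3 --
    FD 12: (0.071,-5.071) -> (-8.414,3.414) [heading=135, draw]
    FD 19: (-8.414,3.414) -> (-21.849,16.849) [heading=135, draw]
    LT 90: heading 135 -> 225
    -- iteration 2/3 --
    FD 12: (-21.849,16.849) -> (-30.335,8.364) [heading=225, draw]
    FD 19: (-30.335,8.364) -> (-43.77,-5.071) [heading=225, draw]
    LT 90: heading 225 -> 315
    -- iteration 3/3 --
    FD 12: (-43.77,-5.071) -> (-35.284,-13.556) [heading=315, draw]
    FD 19: (-35.284,-13.556) -> (-21.849,-26.991) [heading=315, draw]
    LT 90: heading 315 -> 45
  ]
  -- iteration 2/2 --
  BK 10: (-21.849,-26.991) -> (-28.92,-34.062) [heading=45, draw]
  REPEAT 3 [
    -- iteration 1/3 --
    FD 12: (-28.92,-34.062) -> (-20.435,-25.577) [heading=45, draw]
    FD 19: (-20.435,-25.577) -> (-7,-12.142) [heading=45, draw]
    LT 90: heading 45 -> 135
    -- iteration 2/3 --
    FD 12: (-7,-12.142) -> (-15.485,-3.657) [heading=135, draw]
    FD 19: (-15.485,-3.657) -> (-28.92,9.778) [heading=135, draw]
    LT 90: heading 135 -> 225
    -- iteration 3/3 --
    FD 12: (-28.92,9.778) -> (-37.406,1.293) [heading=225, draw]
    FD 19: (-37.406,1.293) -> (-50.841,-12.142) [heading=225, draw]
    LT 90: heading 225 -> 315
  ]
]
Final: pos=(-50.841,-12.142), heading=315, 14 segment(s) drawn
Segments drawn: 14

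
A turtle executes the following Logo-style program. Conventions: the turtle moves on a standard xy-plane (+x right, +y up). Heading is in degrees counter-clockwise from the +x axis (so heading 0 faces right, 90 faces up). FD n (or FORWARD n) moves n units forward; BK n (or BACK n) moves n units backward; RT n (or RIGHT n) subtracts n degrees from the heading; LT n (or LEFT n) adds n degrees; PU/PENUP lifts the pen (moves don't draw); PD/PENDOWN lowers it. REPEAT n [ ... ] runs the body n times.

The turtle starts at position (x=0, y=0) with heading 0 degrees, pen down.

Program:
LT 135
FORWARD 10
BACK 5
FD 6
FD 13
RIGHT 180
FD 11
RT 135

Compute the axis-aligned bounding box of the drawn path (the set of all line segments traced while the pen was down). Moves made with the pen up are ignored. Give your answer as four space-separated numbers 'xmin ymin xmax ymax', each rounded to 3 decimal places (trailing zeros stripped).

Answer: -16.971 0 0 16.971

Derivation:
Executing turtle program step by step:
Start: pos=(0,0), heading=0, pen down
LT 135: heading 0 -> 135
FD 10: (0,0) -> (-7.071,7.071) [heading=135, draw]
BK 5: (-7.071,7.071) -> (-3.536,3.536) [heading=135, draw]
FD 6: (-3.536,3.536) -> (-7.778,7.778) [heading=135, draw]
FD 13: (-7.778,7.778) -> (-16.971,16.971) [heading=135, draw]
RT 180: heading 135 -> 315
FD 11: (-16.971,16.971) -> (-9.192,9.192) [heading=315, draw]
RT 135: heading 315 -> 180
Final: pos=(-9.192,9.192), heading=180, 5 segment(s) drawn

Segment endpoints: x in {-16.971, -9.192, -7.778, -7.071, -3.536, 0}, y in {0, 3.536, 7.071, 7.778, 9.192, 16.971}
xmin=-16.971, ymin=0, xmax=0, ymax=16.971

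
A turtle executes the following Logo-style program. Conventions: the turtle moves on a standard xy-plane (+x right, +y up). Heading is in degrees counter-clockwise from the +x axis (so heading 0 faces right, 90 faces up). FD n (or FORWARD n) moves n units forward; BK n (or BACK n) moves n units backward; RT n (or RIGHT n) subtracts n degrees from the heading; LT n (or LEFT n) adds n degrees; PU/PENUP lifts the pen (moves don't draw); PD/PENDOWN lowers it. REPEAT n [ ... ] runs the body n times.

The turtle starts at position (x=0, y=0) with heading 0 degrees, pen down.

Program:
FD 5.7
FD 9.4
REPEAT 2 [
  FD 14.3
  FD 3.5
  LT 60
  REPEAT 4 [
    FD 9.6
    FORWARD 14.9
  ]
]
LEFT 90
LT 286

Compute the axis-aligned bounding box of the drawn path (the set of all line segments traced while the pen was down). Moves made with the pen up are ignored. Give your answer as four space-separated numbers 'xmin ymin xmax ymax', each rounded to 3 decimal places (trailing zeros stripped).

Answer: 0 0 90.8 185.156

Derivation:
Executing turtle program step by step:
Start: pos=(0,0), heading=0, pen down
FD 5.7: (0,0) -> (5.7,0) [heading=0, draw]
FD 9.4: (5.7,0) -> (15.1,0) [heading=0, draw]
REPEAT 2 [
  -- iteration 1/2 --
  FD 14.3: (15.1,0) -> (29.4,0) [heading=0, draw]
  FD 3.5: (29.4,0) -> (32.9,0) [heading=0, draw]
  LT 60: heading 0 -> 60
  REPEAT 4 [
    -- iteration 1/4 --
    FD 9.6: (32.9,0) -> (37.7,8.314) [heading=60, draw]
    FD 14.9: (37.7,8.314) -> (45.15,21.218) [heading=60, draw]
    -- iteration 2/4 --
    FD 9.6: (45.15,21.218) -> (49.95,29.531) [heading=60, draw]
    FD 14.9: (49.95,29.531) -> (57.4,42.435) [heading=60, draw]
    -- iteration 3/4 --
    FD 9.6: (57.4,42.435) -> (62.2,50.749) [heading=60, draw]
    FD 14.9: (62.2,50.749) -> (69.65,63.653) [heading=60, draw]
    -- iteration 4/4 --
    FD 9.6: (69.65,63.653) -> (74.45,71.967) [heading=60, draw]
    FD 14.9: (74.45,71.967) -> (81.9,84.87) [heading=60, draw]
  ]
  -- iteration 2/2 --
  FD 14.3: (81.9,84.87) -> (89.05,97.255) [heading=60, draw]
  FD 3.5: (89.05,97.255) -> (90.8,100.286) [heading=60, draw]
  LT 60: heading 60 -> 120
  REPEAT 4 [
    -- iteration 1/4 --
    FD 9.6: (90.8,100.286) -> (86,108.6) [heading=120, draw]
    FD 14.9: (86,108.6) -> (78.55,121.503) [heading=120, draw]
    -- iteration 2/4 --
    FD 9.6: (78.55,121.503) -> (73.75,129.817) [heading=120, draw]
    FD 14.9: (73.75,129.817) -> (66.3,142.721) [heading=120, draw]
    -- iteration 3/4 --
    FD 9.6: (66.3,142.721) -> (61.5,151.035) [heading=120, draw]
    FD 14.9: (61.5,151.035) -> (54.05,163.939) [heading=120, draw]
    -- iteration 4/4 --
    FD 9.6: (54.05,163.939) -> (49.25,172.252) [heading=120, draw]
    FD 14.9: (49.25,172.252) -> (41.8,185.156) [heading=120, draw]
  ]
]
LT 90: heading 120 -> 210
LT 286: heading 210 -> 136
Final: pos=(41.8,185.156), heading=136, 22 segment(s) drawn

Segment endpoints: x in {0, 5.7, 15.1, 29.4, 32.9, 37.7, 41.8, 45.15, 49.25, 49.95, 54.05, 57.4, 61.5, 62.2, 66.3, 69.65, 73.75, 74.45, 78.55, 81.9, 86, 89.05, 90.8}, y in {0, 8.314, 21.218, 29.531, 42.435, 50.749, 63.653, 71.967, 84.87, 97.255, 100.286, 108.6, 121.503, 129.817, 142.721, 151.035, 163.939, 172.252, 185.156}
xmin=0, ymin=0, xmax=90.8, ymax=185.156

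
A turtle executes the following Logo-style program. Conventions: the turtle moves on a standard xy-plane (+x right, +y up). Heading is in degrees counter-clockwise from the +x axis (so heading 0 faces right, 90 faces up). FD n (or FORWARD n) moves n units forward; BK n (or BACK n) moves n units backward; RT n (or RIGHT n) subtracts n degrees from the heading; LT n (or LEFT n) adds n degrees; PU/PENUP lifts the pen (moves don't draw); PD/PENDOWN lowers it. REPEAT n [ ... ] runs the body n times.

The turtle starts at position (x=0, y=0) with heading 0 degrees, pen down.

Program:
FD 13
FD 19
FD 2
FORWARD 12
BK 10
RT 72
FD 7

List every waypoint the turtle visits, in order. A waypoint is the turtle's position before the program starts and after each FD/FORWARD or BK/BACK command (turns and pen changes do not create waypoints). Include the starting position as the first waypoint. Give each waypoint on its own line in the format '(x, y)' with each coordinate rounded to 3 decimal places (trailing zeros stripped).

Answer: (0, 0)
(13, 0)
(32, 0)
(34, 0)
(46, 0)
(36, 0)
(38.163, -6.657)

Derivation:
Executing turtle program step by step:
Start: pos=(0,0), heading=0, pen down
FD 13: (0,0) -> (13,0) [heading=0, draw]
FD 19: (13,0) -> (32,0) [heading=0, draw]
FD 2: (32,0) -> (34,0) [heading=0, draw]
FD 12: (34,0) -> (46,0) [heading=0, draw]
BK 10: (46,0) -> (36,0) [heading=0, draw]
RT 72: heading 0 -> 288
FD 7: (36,0) -> (38.163,-6.657) [heading=288, draw]
Final: pos=(38.163,-6.657), heading=288, 6 segment(s) drawn
Waypoints (7 total):
(0, 0)
(13, 0)
(32, 0)
(34, 0)
(46, 0)
(36, 0)
(38.163, -6.657)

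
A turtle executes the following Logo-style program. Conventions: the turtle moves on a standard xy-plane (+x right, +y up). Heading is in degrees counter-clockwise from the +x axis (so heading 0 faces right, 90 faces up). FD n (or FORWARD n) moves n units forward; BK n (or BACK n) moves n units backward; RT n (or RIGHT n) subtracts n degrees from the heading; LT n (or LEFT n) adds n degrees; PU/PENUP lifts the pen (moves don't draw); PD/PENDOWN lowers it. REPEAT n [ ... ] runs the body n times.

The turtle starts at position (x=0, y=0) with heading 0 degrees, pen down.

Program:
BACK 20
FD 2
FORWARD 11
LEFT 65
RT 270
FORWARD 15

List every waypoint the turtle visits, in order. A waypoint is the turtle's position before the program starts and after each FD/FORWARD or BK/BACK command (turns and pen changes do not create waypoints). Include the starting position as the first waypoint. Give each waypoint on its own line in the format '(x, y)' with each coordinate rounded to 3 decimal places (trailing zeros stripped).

Executing turtle program step by step:
Start: pos=(0,0), heading=0, pen down
BK 20: (0,0) -> (-20,0) [heading=0, draw]
FD 2: (-20,0) -> (-18,0) [heading=0, draw]
FD 11: (-18,0) -> (-7,0) [heading=0, draw]
LT 65: heading 0 -> 65
RT 270: heading 65 -> 155
FD 15: (-7,0) -> (-20.595,6.339) [heading=155, draw]
Final: pos=(-20.595,6.339), heading=155, 4 segment(s) drawn
Waypoints (5 total):
(0, 0)
(-20, 0)
(-18, 0)
(-7, 0)
(-20.595, 6.339)

Answer: (0, 0)
(-20, 0)
(-18, 0)
(-7, 0)
(-20.595, 6.339)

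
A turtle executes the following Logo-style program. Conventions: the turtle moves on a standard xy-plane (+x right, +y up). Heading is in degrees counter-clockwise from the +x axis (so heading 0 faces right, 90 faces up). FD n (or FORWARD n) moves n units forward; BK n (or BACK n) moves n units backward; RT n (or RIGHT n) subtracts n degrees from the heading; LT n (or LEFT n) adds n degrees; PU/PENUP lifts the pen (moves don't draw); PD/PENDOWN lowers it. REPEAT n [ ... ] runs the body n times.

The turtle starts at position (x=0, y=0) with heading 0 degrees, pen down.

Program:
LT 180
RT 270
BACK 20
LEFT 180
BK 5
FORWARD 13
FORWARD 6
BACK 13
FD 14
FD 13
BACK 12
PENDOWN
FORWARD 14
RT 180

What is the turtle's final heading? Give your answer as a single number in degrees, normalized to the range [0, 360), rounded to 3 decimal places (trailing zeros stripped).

Executing turtle program step by step:
Start: pos=(0,0), heading=0, pen down
LT 180: heading 0 -> 180
RT 270: heading 180 -> 270
BK 20: (0,0) -> (0,20) [heading=270, draw]
LT 180: heading 270 -> 90
BK 5: (0,20) -> (0,15) [heading=90, draw]
FD 13: (0,15) -> (0,28) [heading=90, draw]
FD 6: (0,28) -> (0,34) [heading=90, draw]
BK 13: (0,34) -> (0,21) [heading=90, draw]
FD 14: (0,21) -> (0,35) [heading=90, draw]
FD 13: (0,35) -> (0,48) [heading=90, draw]
BK 12: (0,48) -> (0,36) [heading=90, draw]
PD: pen down
FD 14: (0,36) -> (0,50) [heading=90, draw]
RT 180: heading 90 -> 270
Final: pos=(0,50), heading=270, 9 segment(s) drawn

Answer: 270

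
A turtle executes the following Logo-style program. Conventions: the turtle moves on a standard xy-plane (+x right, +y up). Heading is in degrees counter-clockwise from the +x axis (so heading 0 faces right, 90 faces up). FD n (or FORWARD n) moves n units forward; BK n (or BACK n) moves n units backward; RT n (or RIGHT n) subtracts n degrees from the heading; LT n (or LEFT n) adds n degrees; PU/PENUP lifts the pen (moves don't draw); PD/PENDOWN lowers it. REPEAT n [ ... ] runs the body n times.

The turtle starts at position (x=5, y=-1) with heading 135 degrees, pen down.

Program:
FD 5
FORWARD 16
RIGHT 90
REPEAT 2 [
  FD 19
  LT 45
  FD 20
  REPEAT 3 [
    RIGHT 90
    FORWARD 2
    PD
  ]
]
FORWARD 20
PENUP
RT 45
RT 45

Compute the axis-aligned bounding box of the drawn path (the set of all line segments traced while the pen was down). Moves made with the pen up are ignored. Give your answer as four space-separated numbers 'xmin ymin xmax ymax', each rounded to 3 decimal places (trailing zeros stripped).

Executing turtle program step by step:
Start: pos=(5,-1), heading=135, pen down
FD 5: (5,-1) -> (1.464,2.536) [heading=135, draw]
FD 16: (1.464,2.536) -> (-9.849,13.849) [heading=135, draw]
RT 90: heading 135 -> 45
REPEAT 2 [
  -- iteration 1/2 --
  FD 19: (-9.849,13.849) -> (3.586,27.284) [heading=45, draw]
  LT 45: heading 45 -> 90
  FD 20: (3.586,27.284) -> (3.586,47.284) [heading=90, draw]
  REPEAT 3 [
    -- iteration 1/3 --
    RT 90: heading 90 -> 0
    FD 2: (3.586,47.284) -> (5.586,47.284) [heading=0, draw]
    PD: pen down
    -- iteration 2/3 --
    RT 90: heading 0 -> 270
    FD 2: (5.586,47.284) -> (5.586,45.284) [heading=270, draw]
    PD: pen down
    -- iteration 3/3 --
    RT 90: heading 270 -> 180
    FD 2: (5.586,45.284) -> (3.586,45.284) [heading=180, draw]
    PD: pen down
  ]
  -- iteration 2/2 --
  FD 19: (3.586,45.284) -> (-15.414,45.284) [heading=180, draw]
  LT 45: heading 180 -> 225
  FD 20: (-15.414,45.284) -> (-29.556,31.142) [heading=225, draw]
  REPEAT 3 [
    -- iteration 1/3 --
    RT 90: heading 225 -> 135
    FD 2: (-29.556,31.142) -> (-30.971,32.556) [heading=135, draw]
    PD: pen down
    -- iteration 2/3 --
    RT 90: heading 135 -> 45
    FD 2: (-30.971,32.556) -> (-29.556,33.971) [heading=45, draw]
    PD: pen down
    -- iteration 3/3 --
    RT 90: heading 45 -> 315
    FD 2: (-29.556,33.971) -> (-28.142,32.556) [heading=315, draw]
    PD: pen down
  ]
]
FD 20: (-28.142,32.556) -> (-14,18.414) [heading=315, draw]
PU: pen up
RT 45: heading 315 -> 270
RT 45: heading 270 -> 225
Final: pos=(-14,18.414), heading=225, 13 segment(s) drawn

Segment endpoints: x in {-30.971, -29.556, -28.142, -15.414, -14, -9.849, 1.464, 3.586, 3.586, 3.586, 5, 5.586}, y in {-1, 2.536, 13.849, 18.414, 27.284, 31.142, 32.556, 33.971, 45.284, 47.284}
xmin=-30.971, ymin=-1, xmax=5.586, ymax=47.284

Answer: -30.971 -1 5.586 47.284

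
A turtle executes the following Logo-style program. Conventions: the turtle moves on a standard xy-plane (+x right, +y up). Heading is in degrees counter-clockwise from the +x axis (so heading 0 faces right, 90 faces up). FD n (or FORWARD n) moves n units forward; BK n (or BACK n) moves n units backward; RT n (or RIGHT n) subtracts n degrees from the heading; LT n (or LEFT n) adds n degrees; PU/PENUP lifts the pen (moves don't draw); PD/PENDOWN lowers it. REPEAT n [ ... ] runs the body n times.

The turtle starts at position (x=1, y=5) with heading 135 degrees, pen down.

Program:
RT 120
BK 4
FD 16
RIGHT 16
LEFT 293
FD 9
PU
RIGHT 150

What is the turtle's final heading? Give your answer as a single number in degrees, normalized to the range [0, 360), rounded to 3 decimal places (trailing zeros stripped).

Answer: 142

Derivation:
Executing turtle program step by step:
Start: pos=(1,5), heading=135, pen down
RT 120: heading 135 -> 15
BK 4: (1,5) -> (-2.864,3.965) [heading=15, draw]
FD 16: (-2.864,3.965) -> (12.591,8.106) [heading=15, draw]
RT 16: heading 15 -> 359
LT 293: heading 359 -> 292
FD 9: (12.591,8.106) -> (15.963,-0.239) [heading=292, draw]
PU: pen up
RT 150: heading 292 -> 142
Final: pos=(15.963,-0.239), heading=142, 3 segment(s) drawn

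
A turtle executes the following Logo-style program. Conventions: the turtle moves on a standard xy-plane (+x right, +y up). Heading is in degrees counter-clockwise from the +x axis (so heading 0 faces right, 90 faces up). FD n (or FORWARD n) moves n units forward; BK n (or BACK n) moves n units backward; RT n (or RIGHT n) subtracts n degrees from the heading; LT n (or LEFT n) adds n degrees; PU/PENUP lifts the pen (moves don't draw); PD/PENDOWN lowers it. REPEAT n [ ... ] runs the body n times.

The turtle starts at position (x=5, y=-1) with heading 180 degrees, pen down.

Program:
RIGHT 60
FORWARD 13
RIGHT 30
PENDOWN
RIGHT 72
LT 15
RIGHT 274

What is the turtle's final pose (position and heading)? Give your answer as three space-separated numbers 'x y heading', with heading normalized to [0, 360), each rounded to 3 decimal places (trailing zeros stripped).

Answer: -1.5 10.258 119

Derivation:
Executing turtle program step by step:
Start: pos=(5,-1), heading=180, pen down
RT 60: heading 180 -> 120
FD 13: (5,-1) -> (-1.5,10.258) [heading=120, draw]
RT 30: heading 120 -> 90
PD: pen down
RT 72: heading 90 -> 18
LT 15: heading 18 -> 33
RT 274: heading 33 -> 119
Final: pos=(-1.5,10.258), heading=119, 1 segment(s) drawn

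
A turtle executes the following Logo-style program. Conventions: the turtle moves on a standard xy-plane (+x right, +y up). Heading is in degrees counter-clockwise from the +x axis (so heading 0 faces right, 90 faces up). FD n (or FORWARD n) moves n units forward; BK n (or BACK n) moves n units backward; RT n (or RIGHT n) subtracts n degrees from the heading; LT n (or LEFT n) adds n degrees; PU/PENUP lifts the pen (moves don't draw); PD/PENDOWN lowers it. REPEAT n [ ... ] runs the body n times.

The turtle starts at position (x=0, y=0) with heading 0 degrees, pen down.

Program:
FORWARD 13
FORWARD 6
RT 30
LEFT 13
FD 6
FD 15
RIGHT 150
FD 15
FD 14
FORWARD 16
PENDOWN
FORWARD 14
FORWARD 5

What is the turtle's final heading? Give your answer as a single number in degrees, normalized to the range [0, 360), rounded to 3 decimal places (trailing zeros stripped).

Executing turtle program step by step:
Start: pos=(0,0), heading=0, pen down
FD 13: (0,0) -> (13,0) [heading=0, draw]
FD 6: (13,0) -> (19,0) [heading=0, draw]
RT 30: heading 0 -> 330
LT 13: heading 330 -> 343
FD 6: (19,0) -> (24.738,-1.754) [heading=343, draw]
FD 15: (24.738,-1.754) -> (39.082,-6.14) [heading=343, draw]
RT 150: heading 343 -> 193
FD 15: (39.082,-6.14) -> (24.467,-9.514) [heading=193, draw]
FD 14: (24.467,-9.514) -> (10.826,-12.663) [heading=193, draw]
FD 16: (10.826,-12.663) -> (-4.764,-16.263) [heading=193, draw]
PD: pen down
FD 14: (-4.764,-16.263) -> (-18.405,-19.412) [heading=193, draw]
FD 5: (-18.405,-19.412) -> (-23.277,-20.537) [heading=193, draw]
Final: pos=(-23.277,-20.537), heading=193, 9 segment(s) drawn

Answer: 193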